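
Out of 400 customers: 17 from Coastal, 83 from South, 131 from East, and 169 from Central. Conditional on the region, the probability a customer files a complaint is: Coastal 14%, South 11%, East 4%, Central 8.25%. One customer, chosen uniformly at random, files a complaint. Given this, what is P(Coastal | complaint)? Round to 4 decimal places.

Unnormalized posteriors (prior × likelihood):
  Coastal: 0.0425 × 0.14 = 0.00595
  South: 0.2075 × 0.11 = 0.022825
  East: 0.3275 × 0.04 = 0.0131
  Central: 0.4225 × 0.0825 = 0.03485625
Sum = 0.07673125.
P(Coastal | evidence) = 0.00595 / 0.07673125 ≈ 0.0775.

0.0775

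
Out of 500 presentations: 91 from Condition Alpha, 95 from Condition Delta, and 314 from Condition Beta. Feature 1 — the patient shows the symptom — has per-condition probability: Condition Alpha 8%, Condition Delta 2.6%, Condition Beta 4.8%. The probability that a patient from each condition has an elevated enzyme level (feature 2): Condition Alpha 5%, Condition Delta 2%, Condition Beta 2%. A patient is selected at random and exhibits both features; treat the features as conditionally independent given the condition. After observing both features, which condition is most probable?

Condition Alpha

Compute prior × likelihood for every hypothesis:
  Condition Alpha: 0.182 × 0.08 × 0.05 = 0.000728
  Condition Delta: 0.19 × 0.026 × 0.02 = 0.0000988
  Condition Beta: 0.628 × 0.048 × 0.02 = 0.00060288
Normalizing constant = 0.00142968.
Largest term belongs to Condition Alpha, so Condition Alpha is most probable.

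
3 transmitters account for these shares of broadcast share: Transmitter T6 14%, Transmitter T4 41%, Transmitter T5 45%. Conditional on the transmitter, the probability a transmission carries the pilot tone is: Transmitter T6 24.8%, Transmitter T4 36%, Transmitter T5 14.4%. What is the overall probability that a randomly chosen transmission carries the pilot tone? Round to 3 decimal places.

0.247

By Bayes' rule, posterior ∝ prior × likelihood:
  Transmitter T6: 0.14 × 0.248 = 0.03472
  Transmitter T4: 0.41 × 0.36 = 0.1476
  Transmitter T5: 0.45 × 0.144 = 0.0648
P(pilot) = 0.03472 + 0.1476 + 0.0648 = 0.24712 → 0.247.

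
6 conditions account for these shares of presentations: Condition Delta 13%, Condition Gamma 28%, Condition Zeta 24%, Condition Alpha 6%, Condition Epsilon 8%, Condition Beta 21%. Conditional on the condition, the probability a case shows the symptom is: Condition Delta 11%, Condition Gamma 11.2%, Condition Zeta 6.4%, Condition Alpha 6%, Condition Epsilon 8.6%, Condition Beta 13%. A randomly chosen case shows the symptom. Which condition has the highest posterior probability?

Unnormalized posteriors (prior × likelihood):
  Condition Delta: 0.13 × 0.11 = 0.0143
  Condition Gamma: 0.28 × 0.112 = 0.03136
  Condition Zeta: 0.24 × 0.064 = 0.01536
  Condition Alpha: 0.06 × 0.06 = 0.0036
  Condition Epsilon: 0.08 × 0.086 = 0.00688
  Condition Beta: 0.21 × 0.13 = 0.0273
Sum = 0.0988.
Largest term belongs to Condition Gamma, so Condition Gamma is most probable.

Condition Gamma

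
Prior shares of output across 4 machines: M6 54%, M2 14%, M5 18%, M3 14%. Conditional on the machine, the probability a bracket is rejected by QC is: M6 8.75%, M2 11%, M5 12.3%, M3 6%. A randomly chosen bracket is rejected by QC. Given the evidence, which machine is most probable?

By Bayes' rule, posterior ∝ prior × likelihood:
  M6: 0.54 × 0.0875 = 0.04725
  M2: 0.14 × 0.11 = 0.0154
  M5: 0.18 × 0.123 = 0.02214
  M3: 0.14 × 0.06 = 0.0084
Normalizing constant = 0.09319.
Largest term belongs to M6, so M6 is most probable.

M6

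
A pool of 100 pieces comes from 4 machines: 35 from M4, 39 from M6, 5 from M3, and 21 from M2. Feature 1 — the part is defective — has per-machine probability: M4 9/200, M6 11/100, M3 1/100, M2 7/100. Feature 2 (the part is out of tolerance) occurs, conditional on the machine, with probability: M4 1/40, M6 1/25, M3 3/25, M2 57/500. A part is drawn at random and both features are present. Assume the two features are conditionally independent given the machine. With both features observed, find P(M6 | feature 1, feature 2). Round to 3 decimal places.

Prior × likelihood for each hypothesis:
  M4: 0.35 × 0.045 × 0.025 = 0.00039375
  M6: 0.39 × 0.11 × 0.04 = 0.001716
  M3: 0.05 × 0.01 × 0.12 = 0.00006
  M2: 0.21 × 0.07 × 0.114 = 0.0016758
Sum = 0.00384555.
P(M6 | evidence) = 0.001716 / 0.00384555 ≈ 0.446.

0.446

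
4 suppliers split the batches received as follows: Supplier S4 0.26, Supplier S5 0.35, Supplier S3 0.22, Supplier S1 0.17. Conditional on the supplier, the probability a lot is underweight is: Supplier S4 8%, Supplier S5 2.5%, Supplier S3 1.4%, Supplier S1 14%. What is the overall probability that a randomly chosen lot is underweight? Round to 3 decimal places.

Unnormalized posteriors (prior × likelihood):
  Supplier S4: 0.26 × 0.08 = 0.0208
  Supplier S5: 0.35 × 0.025 = 0.00875
  Supplier S3: 0.22 × 0.014 = 0.00308
  Supplier S1: 0.17 × 0.14 = 0.0238
P(underweight) = 0.0208 + 0.00875 + 0.00308 + 0.0238 = 0.05643 → 0.056.

0.056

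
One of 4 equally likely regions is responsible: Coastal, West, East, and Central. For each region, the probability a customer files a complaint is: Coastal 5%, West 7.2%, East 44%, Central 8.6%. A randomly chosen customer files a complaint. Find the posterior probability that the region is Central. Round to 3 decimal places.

0.133

With a uniform prior (1/4 each), posterior ∝ likelihood:
  Coastal: 0.05
  West: 0.072
  East: 0.44
  Central: 0.086
Normalizing constant = 0.648.
P(Central | evidence) = 0.086 / 0.648 ≈ 0.133.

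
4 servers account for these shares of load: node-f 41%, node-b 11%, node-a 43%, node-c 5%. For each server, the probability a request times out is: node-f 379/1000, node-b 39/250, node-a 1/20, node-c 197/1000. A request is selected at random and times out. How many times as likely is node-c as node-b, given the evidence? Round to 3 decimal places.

Compute prior × likelihood for every hypothesis:
  node-f: 0.41 × 0.379 = 0.15539
  node-b: 0.11 × 0.156 = 0.01716
  node-a: 0.43 × 0.05 = 0.0215
  node-c: 0.05 × 0.197 = 0.00985
Normalizing constant = 0.2039.
The ratio is 0.00985 / 0.01716 (the normalizer cancels) = 0.574.

0.574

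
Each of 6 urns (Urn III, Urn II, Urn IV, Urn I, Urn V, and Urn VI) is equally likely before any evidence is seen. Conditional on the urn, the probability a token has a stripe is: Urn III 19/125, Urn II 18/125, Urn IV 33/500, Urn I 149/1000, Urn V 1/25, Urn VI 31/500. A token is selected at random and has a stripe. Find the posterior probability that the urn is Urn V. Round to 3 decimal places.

0.065

Since the prior is uniform, the posterior is proportional to the likelihood:
  Urn III: 0.152
  Urn II: 0.144
  Urn IV: 0.066
  Urn I: 0.149
  Urn V: 0.04
  Urn VI: 0.062
Sum = 0.613.
P(Urn V | evidence) = 0.04 / 0.613 ≈ 0.065.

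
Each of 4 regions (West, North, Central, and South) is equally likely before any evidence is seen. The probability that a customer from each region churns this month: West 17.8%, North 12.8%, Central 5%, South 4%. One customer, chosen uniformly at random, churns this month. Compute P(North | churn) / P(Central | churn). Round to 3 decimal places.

Since the prior is uniform, the posterior is proportional to the likelihood:
  West: 0.178
  North: 0.128
  Central: 0.05
  South: 0.04
Sum = 0.396.
The ratio is 0.128 / 0.05 (the normalizer cancels) = 2.560.

2.560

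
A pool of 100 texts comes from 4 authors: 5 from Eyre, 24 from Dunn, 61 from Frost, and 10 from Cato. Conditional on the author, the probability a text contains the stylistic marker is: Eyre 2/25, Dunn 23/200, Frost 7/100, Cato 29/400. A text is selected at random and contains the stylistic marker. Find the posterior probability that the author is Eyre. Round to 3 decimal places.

0.049

By Bayes' rule, posterior ∝ prior × likelihood:
  Eyre: 0.05 × 0.08 = 0.004
  Dunn: 0.24 × 0.115 = 0.0276
  Frost: 0.61 × 0.07 = 0.0427
  Cato: 0.1 × 0.0725 = 0.00725
Sum = 0.08155.
P(Eyre | evidence) = 0.004 / 0.08155 ≈ 0.049.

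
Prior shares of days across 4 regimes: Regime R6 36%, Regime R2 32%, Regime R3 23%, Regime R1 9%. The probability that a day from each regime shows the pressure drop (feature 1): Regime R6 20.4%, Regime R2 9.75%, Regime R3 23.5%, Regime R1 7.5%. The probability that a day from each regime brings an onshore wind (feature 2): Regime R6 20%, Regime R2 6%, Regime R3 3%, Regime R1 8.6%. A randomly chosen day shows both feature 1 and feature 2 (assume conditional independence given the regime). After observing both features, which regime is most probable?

Compute prior × likelihood for every hypothesis:
  Regime R6: 0.36 × 0.204 × 0.2 = 0.014688
  Regime R2: 0.32 × 0.0975 × 0.06 = 0.001872
  Regime R3: 0.23 × 0.235 × 0.03 = 0.0016215
  Regime R1: 0.09 × 0.075 × 0.086 = 0.0005805
Total = 0.018762.
Largest term belongs to Regime R6, so Regime R6 is most probable.

Regime R6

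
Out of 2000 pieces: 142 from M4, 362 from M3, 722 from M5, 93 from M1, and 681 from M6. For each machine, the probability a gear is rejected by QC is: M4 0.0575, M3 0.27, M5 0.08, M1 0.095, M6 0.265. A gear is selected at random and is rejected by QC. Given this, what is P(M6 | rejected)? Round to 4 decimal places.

0.5113

Unnormalized posteriors (prior × likelihood):
  M4: 0.071 × 0.0575 = 0.0040825
  M3: 0.181 × 0.27 = 0.04887
  M5: 0.361 × 0.08 = 0.02888
  M1: 0.0465 × 0.095 = 0.0044175
  M6: 0.3405 × 0.265 = 0.0902325
Normalizing constant = 0.1764825.
P(M6 | evidence) = 0.0902325 / 0.1764825 ≈ 0.5113.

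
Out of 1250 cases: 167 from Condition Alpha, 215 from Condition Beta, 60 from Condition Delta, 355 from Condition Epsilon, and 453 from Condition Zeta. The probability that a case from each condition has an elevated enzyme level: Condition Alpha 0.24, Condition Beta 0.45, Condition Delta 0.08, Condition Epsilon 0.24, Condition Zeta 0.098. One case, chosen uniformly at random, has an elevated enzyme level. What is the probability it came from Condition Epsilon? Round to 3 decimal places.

Prior × likelihood for each hypothesis:
  Condition Alpha: 0.1336 × 0.24 = 0.032064
  Condition Beta: 0.172 × 0.45 = 0.0774
  Condition Delta: 0.048 × 0.08 = 0.00384
  Condition Epsilon: 0.284 × 0.24 = 0.06816
  Condition Zeta: 0.3624 × 0.098 = 0.0355152
Normalizing constant = 0.2169792.
P(Condition Epsilon | evidence) = 0.06816 / 0.2169792 ≈ 0.314.

0.314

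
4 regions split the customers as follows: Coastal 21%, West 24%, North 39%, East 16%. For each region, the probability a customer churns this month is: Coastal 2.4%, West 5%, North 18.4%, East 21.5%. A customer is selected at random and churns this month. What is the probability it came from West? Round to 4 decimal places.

0.0974

Compute prior × likelihood for every hypothesis:
  Coastal: 0.21 × 0.024 = 0.00504
  West: 0.24 × 0.05 = 0.012
  North: 0.39 × 0.184 = 0.07176
  East: 0.16 × 0.215 = 0.0344
Sum = 0.1232.
P(West | evidence) = 0.012 / 0.1232 ≈ 0.0974.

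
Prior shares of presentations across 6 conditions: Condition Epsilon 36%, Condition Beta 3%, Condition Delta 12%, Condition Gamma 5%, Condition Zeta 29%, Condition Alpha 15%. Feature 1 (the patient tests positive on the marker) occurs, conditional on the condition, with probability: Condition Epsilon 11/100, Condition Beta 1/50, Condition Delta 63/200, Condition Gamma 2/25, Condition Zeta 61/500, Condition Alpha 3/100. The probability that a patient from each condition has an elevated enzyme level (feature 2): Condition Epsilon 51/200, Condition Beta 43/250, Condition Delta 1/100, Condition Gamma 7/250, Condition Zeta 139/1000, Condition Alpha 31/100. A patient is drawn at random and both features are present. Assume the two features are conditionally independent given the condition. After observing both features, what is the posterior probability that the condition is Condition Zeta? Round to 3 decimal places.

0.289

Compute prior × likelihood for every hypothesis:
  Condition Epsilon: 0.36 × 0.11 × 0.255 = 0.010098
  Condition Beta: 0.03 × 0.02 × 0.172 = 0.0001032
  Condition Delta: 0.12 × 0.315 × 0.01 = 0.000378
  Condition Gamma: 0.05 × 0.08 × 0.028 = 0.000112
  Condition Zeta: 0.29 × 0.122 × 0.139 = 0.00491782
  Condition Alpha: 0.15 × 0.03 × 0.31 = 0.001395
Total = 0.01700402.
P(Condition Zeta | evidence) = 0.00491782 / 0.01700402 ≈ 0.289.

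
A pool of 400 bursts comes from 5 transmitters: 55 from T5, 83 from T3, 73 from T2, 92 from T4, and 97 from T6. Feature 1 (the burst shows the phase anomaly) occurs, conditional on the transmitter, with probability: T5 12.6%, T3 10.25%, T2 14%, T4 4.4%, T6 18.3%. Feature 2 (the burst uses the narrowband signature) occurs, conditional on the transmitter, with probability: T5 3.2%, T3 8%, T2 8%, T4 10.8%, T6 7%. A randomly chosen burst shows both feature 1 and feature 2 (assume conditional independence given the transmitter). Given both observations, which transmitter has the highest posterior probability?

Compute prior × likelihood for every hypothesis:
  T5: 0.1375 × 0.126 × 0.032 = 0.0005544
  T3: 0.2075 × 0.1025 × 0.08 = 0.0017015
  T2: 0.1825 × 0.14 × 0.08 = 0.002044
  T4: 0.23 × 0.044 × 0.108 = 0.00109296
  T6: 0.2425 × 0.183 × 0.07 = 0.003106425
Total = 0.008499285.
Largest term belongs to T6, so T6 is most probable.

T6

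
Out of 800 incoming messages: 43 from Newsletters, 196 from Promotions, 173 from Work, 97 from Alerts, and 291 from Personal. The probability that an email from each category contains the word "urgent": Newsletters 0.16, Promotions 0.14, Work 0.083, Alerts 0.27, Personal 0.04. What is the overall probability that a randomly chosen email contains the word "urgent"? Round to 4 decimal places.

0.1081

Prior × likelihood for each hypothesis:
  Newsletters: 0.05375 × 0.16 = 0.0086
  Promotions: 0.245 × 0.14 = 0.0343
  Work: 0.21625 × 0.083 = 0.01794875
  Alerts: 0.12125 × 0.27 = 0.0327375
  Personal: 0.36375 × 0.04 = 0.01455
P(urgent-flag) = 0.0086 + 0.0343 + 0.01794875 + 0.0327375 + 0.01455 = 0.10813625 → 0.1081.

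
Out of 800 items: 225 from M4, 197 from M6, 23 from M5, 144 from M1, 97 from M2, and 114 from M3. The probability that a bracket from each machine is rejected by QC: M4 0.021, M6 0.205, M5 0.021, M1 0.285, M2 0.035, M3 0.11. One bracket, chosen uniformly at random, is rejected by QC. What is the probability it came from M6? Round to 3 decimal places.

Unnormalized posteriors (prior × likelihood):
  M4: 0.28125 × 0.021 = 0.00590625
  M6: 0.24625 × 0.205 = 0.05048125
  M5: 0.02875 × 0.021 = 0.00060375
  M1: 0.18 × 0.285 = 0.0513
  M2: 0.12125 × 0.035 = 0.00424375
  M3: 0.1425 × 0.11 = 0.015675
Sum = 0.12821.
P(M6 | evidence) = 0.05048125 / 0.12821 ≈ 0.394.

0.394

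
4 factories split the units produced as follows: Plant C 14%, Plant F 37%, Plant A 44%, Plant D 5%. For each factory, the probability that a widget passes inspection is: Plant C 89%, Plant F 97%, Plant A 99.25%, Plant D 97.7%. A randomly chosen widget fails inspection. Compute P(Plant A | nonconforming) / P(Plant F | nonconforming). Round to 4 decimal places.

Taking complements, P(nonconforming | each) = Plant C 0.11, Plant F 0.03, Plant A 0.0075, Plant D 0.023.
Unnormalized posteriors (prior × likelihood):
  Plant C: 0.14 × 0.11 = 0.0154
  Plant F: 0.37 × 0.03 = 0.0111
  Plant A: 0.44 × 0.0075 = 0.0033
  Plant D: 0.05 × 0.023 = 0.00115
Total = 0.03095.
The ratio is 0.0033 / 0.0111 (the normalizer cancels) = 0.2973.

0.2973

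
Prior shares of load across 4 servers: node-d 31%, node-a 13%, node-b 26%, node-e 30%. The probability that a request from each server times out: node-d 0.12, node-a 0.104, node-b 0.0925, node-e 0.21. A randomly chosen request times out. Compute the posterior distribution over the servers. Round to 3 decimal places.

By Bayes' rule, posterior ∝ prior × likelihood:
  node-d: 0.31 × 0.12 = 0.0372
  node-a: 0.13 × 0.104 = 0.01352
  node-b: 0.26 × 0.0925 = 0.02405
  node-e: 0.3 × 0.21 = 0.063
Total = 0.13777.
P(node-d | timeout) = 0.0372/0.13777 ≈ 0.270
P(node-a | timeout) = 0.01352/0.13777 ≈ 0.098
P(node-b | timeout) = 0.02405/0.13777 ≈ 0.175
P(node-e | timeout) = 0.063/0.13777 ≈ 0.457

node-d 0.270, node-a 0.098, node-b 0.175, node-e 0.457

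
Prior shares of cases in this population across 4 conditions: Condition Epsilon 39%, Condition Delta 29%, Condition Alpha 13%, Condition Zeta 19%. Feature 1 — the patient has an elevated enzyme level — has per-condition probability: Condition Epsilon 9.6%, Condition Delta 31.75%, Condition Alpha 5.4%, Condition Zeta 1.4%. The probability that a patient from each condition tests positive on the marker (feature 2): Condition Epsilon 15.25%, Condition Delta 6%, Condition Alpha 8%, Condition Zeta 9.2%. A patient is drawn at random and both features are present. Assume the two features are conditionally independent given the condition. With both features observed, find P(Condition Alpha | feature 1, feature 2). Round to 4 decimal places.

Prior × likelihood for each hypothesis:
  Condition Epsilon: 0.39 × 0.096 × 0.1525 = 0.0057096
  Condition Delta: 0.29 × 0.3175 × 0.06 = 0.0055245
  Condition Alpha: 0.13 × 0.054 × 0.08 = 0.0005616
  Condition Zeta: 0.19 × 0.014 × 0.092 = 0.00024472
Normalizing constant = 0.01204042.
P(Condition Alpha | evidence) = 0.0005616 / 0.01204042 ≈ 0.0466.

0.0466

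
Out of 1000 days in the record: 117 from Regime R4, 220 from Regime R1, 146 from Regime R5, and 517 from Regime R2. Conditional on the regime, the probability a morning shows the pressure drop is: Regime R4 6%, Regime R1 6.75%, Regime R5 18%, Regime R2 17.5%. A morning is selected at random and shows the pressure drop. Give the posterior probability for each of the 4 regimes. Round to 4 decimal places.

Regime R4 0.0506, Regime R1 0.1071, Regime R5 0.1896, Regime R2 0.6527

By Bayes' rule, posterior ∝ prior × likelihood:
  Regime R4: 0.117 × 0.06 = 0.00702
  Regime R1: 0.22 × 0.0675 = 0.01485
  Regime R5: 0.146 × 0.18 = 0.02628
  Regime R2: 0.517 × 0.175 = 0.090475
Total = 0.138625.
P(Regime R4 | drop) = 0.00702/0.138625 ≈ 0.0506
P(Regime R1 | drop) = 0.01485/0.138625 ≈ 0.1071
P(Regime R5 | drop) = 0.02628/0.138625 ≈ 0.1896
P(Regime R2 | drop) = 0.090475/0.138625 ≈ 0.6527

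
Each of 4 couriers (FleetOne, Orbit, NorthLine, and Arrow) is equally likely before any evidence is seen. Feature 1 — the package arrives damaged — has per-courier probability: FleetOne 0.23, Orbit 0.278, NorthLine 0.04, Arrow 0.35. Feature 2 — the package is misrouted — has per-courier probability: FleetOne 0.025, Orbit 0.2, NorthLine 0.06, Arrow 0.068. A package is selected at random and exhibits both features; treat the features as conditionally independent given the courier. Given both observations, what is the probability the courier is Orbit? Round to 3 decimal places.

Since the prior is uniform, the posterior is proportional to the likelihood:
  FleetOne: 0.23 × 0.025 = 0.00575
  Orbit: 0.278 × 0.2 = 0.0556
  NorthLine: 0.04 × 0.06 = 0.0024
  Arrow: 0.35 × 0.068 = 0.0238
Total = 0.08755.
P(Orbit | evidence) = 0.0556 / 0.08755 ≈ 0.635.

0.635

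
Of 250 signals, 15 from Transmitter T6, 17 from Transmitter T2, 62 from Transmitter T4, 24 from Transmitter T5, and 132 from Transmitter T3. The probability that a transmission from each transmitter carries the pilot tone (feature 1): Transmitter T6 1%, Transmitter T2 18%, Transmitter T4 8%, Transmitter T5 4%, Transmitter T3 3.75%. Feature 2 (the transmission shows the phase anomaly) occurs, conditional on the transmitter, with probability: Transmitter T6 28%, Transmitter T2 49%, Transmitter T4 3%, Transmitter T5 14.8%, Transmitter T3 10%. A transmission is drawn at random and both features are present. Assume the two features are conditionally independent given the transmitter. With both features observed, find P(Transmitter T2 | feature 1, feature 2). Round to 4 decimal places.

By Bayes' rule, posterior ∝ prior × likelihood:
  Transmitter T6: 0.06 × 0.01 × 0.28 = 0.000168
  Transmitter T2: 0.068 × 0.18 × 0.49 = 0.0059976
  Transmitter T4: 0.248 × 0.08 × 0.03 = 0.0005952
  Transmitter T5: 0.096 × 0.04 × 0.148 = 0.00056832
  Transmitter T3: 0.528 × 0.0375 × 0.1 = 0.00198
Normalizing constant = 0.00930912.
P(Transmitter T2 | evidence) = 0.0059976 / 0.00930912 ≈ 0.6443.

0.6443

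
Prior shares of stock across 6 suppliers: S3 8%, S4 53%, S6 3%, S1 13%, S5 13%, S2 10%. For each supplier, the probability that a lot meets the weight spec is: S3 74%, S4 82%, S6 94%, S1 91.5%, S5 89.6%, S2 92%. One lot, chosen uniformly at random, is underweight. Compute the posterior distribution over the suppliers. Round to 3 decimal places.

Taking complements, P(underweight | each) = S3 0.26, S4 0.18, S6 0.06, S1 0.085, S5 0.104, S2 0.08.
Compute prior × likelihood for every hypothesis:
  S3: 0.08 × 0.26 = 0.0208
  S4: 0.53 × 0.18 = 0.0954
  S6: 0.03 × 0.06 = 0.0018
  S1: 0.13 × 0.085 = 0.01105
  S5: 0.13 × 0.104 = 0.01352
  S2: 0.1 × 0.08 = 0.008
Sum = 0.15057.
P(S3 | underweight) = 0.0208/0.15057 ≈ 0.138
P(S4 | underweight) = 0.0954/0.15057 ≈ 0.634
P(S6 | underweight) = 0.0018/0.15057 ≈ 0.012
P(S1 | underweight) = 0.01105/0.15057 ≈ 0.073
P(S5 | underweight) = 0.01352/0.15057 ≈ 0.090
P(S2 | underweight) = 0.008/0.15057 ≈ 0.053
(Check: 0.138+0.634+0.012+0.073+0.090+0.053 = 1.000.)

S3 0.138, S4 0.634, S6 0.012, S1 0.073, S5 0.090, S2 0.053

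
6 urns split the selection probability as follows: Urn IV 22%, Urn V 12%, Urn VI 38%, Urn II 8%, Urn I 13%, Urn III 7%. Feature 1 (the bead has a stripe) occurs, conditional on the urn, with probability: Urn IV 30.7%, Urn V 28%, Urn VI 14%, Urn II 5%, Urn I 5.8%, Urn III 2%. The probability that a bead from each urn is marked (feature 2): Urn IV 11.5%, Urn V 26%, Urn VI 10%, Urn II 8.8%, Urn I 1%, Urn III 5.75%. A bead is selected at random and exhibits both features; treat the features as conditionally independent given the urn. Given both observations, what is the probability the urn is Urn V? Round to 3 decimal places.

Prior × likelihood for each hypothesis:
  Urn IV: 0.22 × 0.307 × 0.115 = 0.0077671
  Urn V: 0.12 × 0.28 × 0.26 = 0.008736
  Urn VI: 0.38 × 0.14 × 0.1 = 0.00532
  Urn II: 0.08 × 0.05 × 0.088 = 0.000352
  Urn I: 0.13 × 0.058 × 0.01 = 0.0000754
  Urn III: 0.07 × 0.02 × 0.0575 = 0.0000805
Sum = 0.022331.
P(Urn V | evidence) = 0.008736 / 0.022331 ≈ 0.391.

0.391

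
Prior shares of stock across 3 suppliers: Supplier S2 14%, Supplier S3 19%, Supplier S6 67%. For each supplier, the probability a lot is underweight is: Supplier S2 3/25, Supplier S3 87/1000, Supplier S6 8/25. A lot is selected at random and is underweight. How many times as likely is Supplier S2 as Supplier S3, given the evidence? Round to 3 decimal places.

1.016

Unnormalized posteriors (prior × likelihood):
  Supplier S2: 0.14 × 0.12 = 0.0168
  Supplier S3: 0.19 × 0.087 = 0.01653
  Supplier S6: 0.67 × 0.32 = 0.2144
Total = 0.24773.
The ratio is 0.0168 / 0.01653 (the normalizer cancels) = 1.016.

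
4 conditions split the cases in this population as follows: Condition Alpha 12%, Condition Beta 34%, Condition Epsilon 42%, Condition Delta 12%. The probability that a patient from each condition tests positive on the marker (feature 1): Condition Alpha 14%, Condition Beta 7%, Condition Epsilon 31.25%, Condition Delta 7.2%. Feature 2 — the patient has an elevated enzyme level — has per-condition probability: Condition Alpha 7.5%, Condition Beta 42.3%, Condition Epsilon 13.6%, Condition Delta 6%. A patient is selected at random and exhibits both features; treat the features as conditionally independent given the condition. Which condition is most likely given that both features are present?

Unnormalized posteriors (prior × likelihood):
  Condition Alpha: 0.12 × 0.14 × 0.075 = 0.00126
  Condition Beta: 0.34 × 0.07 × 0.423 = 0.0100674
  Condition Epsilon: 0.42 × 0.3125 × 0.136 = 0.01785
  Condition Delta: 0.12 × 0.072 × 0.06 = 0.0005184
Sum = 0.0296958.
Largest term belongs to Condition Epsilon, so Condition Epsilon is most probable.

Condition Epsilon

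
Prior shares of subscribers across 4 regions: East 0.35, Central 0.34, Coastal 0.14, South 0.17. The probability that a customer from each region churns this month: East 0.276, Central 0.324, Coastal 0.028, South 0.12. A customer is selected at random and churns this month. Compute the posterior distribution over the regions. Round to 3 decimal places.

Prior × likelihood for each hypothesis:
  East: 0.35 × 0.276 = 0.0966
  Central: 0.34 × 0.324 = 0.11016
  Coastal: 0.14 × 0.028 = 0.00392
  South: 0.17 × 0.12 = 0.0204
Total = 0.23108.
P(East | churn) = 0.0966/0.23108 ≈ 0.418
P(Central | churn) = 0.11016/0.23108 ≈ 0.477
P(Coastal | churn) = 0.00392/0.23108 ≈ 0.017
P(South | churn) = 0.0204/0.23108 ≈ 0.088

East 0.418, Central 0.477, Coastal 0.017, South 0.088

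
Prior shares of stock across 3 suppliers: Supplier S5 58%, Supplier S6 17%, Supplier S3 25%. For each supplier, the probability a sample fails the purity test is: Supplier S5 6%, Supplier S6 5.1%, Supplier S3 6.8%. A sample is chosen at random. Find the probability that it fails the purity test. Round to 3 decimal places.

Unnormalized posteriors (prior × likelihood):
  Supplier S5: 0.58 × 0.06 = 0.0348
  Supplier S6: 0.17 × 0.051 = 0.00867
  Supplier S3: 0.25 × 0.068 = 0.017
P(off-spec) = 0.0348 + 0.00867 + 0.017 = 0.06047 → 0.060.

0.060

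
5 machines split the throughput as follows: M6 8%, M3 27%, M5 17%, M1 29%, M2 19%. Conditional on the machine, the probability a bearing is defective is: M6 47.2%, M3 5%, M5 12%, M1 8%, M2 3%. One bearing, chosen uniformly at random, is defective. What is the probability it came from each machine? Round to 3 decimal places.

Prior × likelihood for each hypothesis:
  M6: 0.08 × 0.472 = 0.03776
  M3: 0.27 × 0.05 = 0.0135
  M5: 0.17 × 0.12 = 0.0204
  M1: 0.29 × 0.08 = 0.0232
  M2: 0.19 × 0.03 = 0.0057
Total = 0.10056.
P(M6 | defective) = 0.03776/0.10056 ≈ 0.375
P(M3 | defective) = 0.0135/0.10056 ≈ 0.134
P(M5 | defective) = 0.0204/0.10056 ≈ 0.203
P(M1 | defective) = 0.0232/0.10056 ≈ 0.231
P(M2 | defective) = 0.0057/0.10056 ≈ 0.057
(Check: 0.375+0.134+0.203+0.231+0.057 = 1.000.)

M6 0.375, M3 0.134, M5 0.203, M1 0.231, M2 0.057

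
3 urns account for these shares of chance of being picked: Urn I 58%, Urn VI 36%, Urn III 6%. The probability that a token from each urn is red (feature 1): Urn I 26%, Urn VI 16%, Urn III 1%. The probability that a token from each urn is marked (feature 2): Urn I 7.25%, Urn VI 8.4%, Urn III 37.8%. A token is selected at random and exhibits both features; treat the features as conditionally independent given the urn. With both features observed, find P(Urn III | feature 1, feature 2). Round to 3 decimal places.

0.014

Compute prior × likelihood for every hypothesis:
  Urn I: 0.58 × 0.26 × 0.0725 = 0.010933
  Urn VI: 0.36 × 0.16 × 0.084 = 0.0048384
  Urn III: 0.06 × 0.01 × 0.378 = 0.0002268
Normalizing constant = 0.0159982.
P(Urn III | evidence) = 0.0002268 / 0.0159982 ≈ 0.014.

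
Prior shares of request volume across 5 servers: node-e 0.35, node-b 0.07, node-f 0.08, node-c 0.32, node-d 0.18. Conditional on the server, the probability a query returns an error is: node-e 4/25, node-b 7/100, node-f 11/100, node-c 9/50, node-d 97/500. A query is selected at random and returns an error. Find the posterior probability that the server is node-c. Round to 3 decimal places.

Unnormalized posteriors (prior × likelihood):
  node-e: 0.35 × 0.16 = 0.056
  node-b: 0.07 × 0.07 = 0.0049
  node-f: 0.08 × 0.11 = 0.0088
  node-c: 0.32 × 0.18 = 0.0576
  node-d: 0.18 × 0.194 = 0.03492
Normalizing constant = 0.16222.
P(node-c | evidence) = 0.0576 / 0.16222 ≈ 0.355.

0.355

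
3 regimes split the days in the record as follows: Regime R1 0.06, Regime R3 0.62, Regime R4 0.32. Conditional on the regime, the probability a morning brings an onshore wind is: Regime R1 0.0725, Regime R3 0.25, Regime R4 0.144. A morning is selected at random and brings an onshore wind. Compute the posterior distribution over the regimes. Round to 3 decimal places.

Prior × likelihood for each hypothesis:
  Regime R1: 0.06 × 0.0725 = 0.00435
  Regime R3: 0.62 × 0.25 = 0.155
  Regime R4: 0.32 × 0.144 = 0.04608
Sum = 0.20543.
P(Regime R1 | onshore) = 0.00435/0.20543 ≈ 0.021
P(Regime R3 | onshore) = 0.155/0.20543 ≈ 0.755
P(Regime R4 | onshore) = 0.04608/0.20543 ≈ 0.224

Regime R1 0.021, Regime R3 0.755, Regime R4 0.224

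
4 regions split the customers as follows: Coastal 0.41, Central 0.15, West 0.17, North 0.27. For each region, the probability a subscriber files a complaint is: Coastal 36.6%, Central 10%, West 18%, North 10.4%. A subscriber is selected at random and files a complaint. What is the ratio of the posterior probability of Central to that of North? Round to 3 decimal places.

Prior × likelihood for each hypothesis:
  Coastal: 0.41 × 0.366 = 0.15006
  Central: 0.15 × 0.1 = 0.015
  West: 0.17 × 0.18 = 0.0306
  North: 0.27 × 0.104 = 0.02808
Total = 0.22374.
The ratio is 0.015 / 0.02808 (the normalizer cancels) = 0.534.

0.534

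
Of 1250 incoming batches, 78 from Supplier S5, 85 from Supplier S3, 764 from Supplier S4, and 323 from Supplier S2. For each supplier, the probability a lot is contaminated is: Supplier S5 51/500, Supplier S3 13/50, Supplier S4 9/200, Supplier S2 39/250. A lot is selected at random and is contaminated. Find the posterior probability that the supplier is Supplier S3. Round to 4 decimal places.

0.1925

Compute prior × likelihood for every hypothesis:
  Supplier S5: 0.0624 × 0.102 = 0.0063648
  Supplier S3: 0.068 × 0.26 = 0.01768
  Supplier S4: 0.6112 × 0.045 = 0.027504
  Supplier S2: 0.2584 × 0.156 = 0.0403104
Normalizing constant = 0.0918592.
P(Supplier S3 | evidence) = 0.01768 / 0.0918592 ≈ 0.1925.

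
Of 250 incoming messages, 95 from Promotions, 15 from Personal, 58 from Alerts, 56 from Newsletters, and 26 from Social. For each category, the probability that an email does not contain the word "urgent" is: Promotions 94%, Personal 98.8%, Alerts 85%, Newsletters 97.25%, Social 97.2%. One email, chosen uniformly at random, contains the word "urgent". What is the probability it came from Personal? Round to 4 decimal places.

Taking complements, P(urgent-flag | each) = Promotions 0.06, Personal 0.012, Alerts 0.15, Newsletters 0.0275, Social 0.028.
Prior × likelihood for each hypothesis:
  Promotions: 0.38 × 0.06 = 0.0228
  Personal: 0.06 × 0.012 = 0.00072
  Alerts: 0.232 × 0.15 = 0.0348
  Newsletters: 0.224 × 0.0275 = 0.00616
  Social: 0.104 × 0.028 = 0.002912
Sum = 0.067392.
P(Personal | evidence) = 0.00072 / 0.067392 ≈ 0.0107.

0.0107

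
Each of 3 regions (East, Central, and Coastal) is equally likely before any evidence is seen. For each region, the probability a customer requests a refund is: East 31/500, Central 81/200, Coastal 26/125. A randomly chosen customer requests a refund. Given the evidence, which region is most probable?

Since the prior is uniform, the posterior is proportional to the likelihood:
  East: 0.062
  Central: 0.405
  Coastal: 0.208
Sum = 0.675.
Largest term belongs to Central, so Central is most probable.

Central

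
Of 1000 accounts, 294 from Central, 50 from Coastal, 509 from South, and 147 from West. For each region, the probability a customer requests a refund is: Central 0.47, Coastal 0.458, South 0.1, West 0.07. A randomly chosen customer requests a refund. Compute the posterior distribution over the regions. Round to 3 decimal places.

Central 0.622, Coastal 0.103, South 0.229, West 0.046

By Bayes' rule, posterior ∝ prior × likelihood:
  Central: 0.294 × 0.47 = 0.13818
  Coastal: 0.05 × 0.458 = 0.0229
  South: 0.509 × 0.1 = 0.0509
  West: 0.147 × 0.07 = 0.01029
Total = 0.22227.
P(Central | refund) = 0.13818/0.22227 ≈ 0.622
P(Coastal | refund) = 0.0229/0.22227 ≈ 0.103
P(South | refund) = 0.0509/0.22227 ≈ 0.229
P(West | refund) = 0.01029/0.22227 ≈ 0.046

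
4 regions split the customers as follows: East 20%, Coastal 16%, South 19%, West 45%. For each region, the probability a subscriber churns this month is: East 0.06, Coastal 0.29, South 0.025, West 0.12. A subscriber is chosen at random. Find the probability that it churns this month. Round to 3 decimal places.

Prior × likelihood for each hypothesis:
  East: 0.2 × 0.06 = 0.012
  Coastal: 0.16 × 0.29 = 0.0464
  South: 0.19 × 0.025 = 0.00475
  West: 0.45 × 0.12 = 0.054
P(churn) = 0.012 + 0.0464 + 0.00475 + 0.054 = 0.11715 → 0.117.

0.117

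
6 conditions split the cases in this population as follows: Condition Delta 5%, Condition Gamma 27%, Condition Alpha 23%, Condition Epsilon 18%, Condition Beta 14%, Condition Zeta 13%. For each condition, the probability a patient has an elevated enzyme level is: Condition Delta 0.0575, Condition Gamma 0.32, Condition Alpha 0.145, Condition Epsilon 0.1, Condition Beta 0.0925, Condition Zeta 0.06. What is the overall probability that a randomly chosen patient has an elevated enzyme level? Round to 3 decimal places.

Compute prior × likelihood for every hypothesis:
  Condition Delta: 0.05 × 0.0575 = 0.002875
  Condition Gamma: 0.27 × 0.32 = 0.0864
  Condition Alpha: 0.23 × 0.145 = 0.03335
  Condition Epsilon: 0.18 × 0.1 = 0.018
  Condition Beta: 0.14 × 0.0925 = 0.01295
  Condition Zeta: 0.13 × 0.06 = 0.0078
P(elevated) = 0.002875 + 0.0864 + 0.03335 + 0.018 + 0.01295 + 0.0078 = 0.161375 → 0.161.

0.161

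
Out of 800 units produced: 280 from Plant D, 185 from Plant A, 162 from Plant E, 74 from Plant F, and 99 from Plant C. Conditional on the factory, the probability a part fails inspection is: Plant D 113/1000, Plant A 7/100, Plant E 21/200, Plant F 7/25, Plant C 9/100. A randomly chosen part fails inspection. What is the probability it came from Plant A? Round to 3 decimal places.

0.142

Unnormalized posteriors (prior × likelihood):
  Plant D: 0.35 × 0.113 = 0.03955
  Plant A: 0.23125 × 0.07 = 0.0161875
  Plant E: 0.2025 × 0.105 = 0.0212625
  Plant F: 0.0925 × 0.28 = 0.0259
  Plant C: 0.12375 × 0.09 = 0.0111375
Total = 0.1140375.
P(Plant A | evidence) = 0.0161875 / 0.1140375 ≈ 0.142.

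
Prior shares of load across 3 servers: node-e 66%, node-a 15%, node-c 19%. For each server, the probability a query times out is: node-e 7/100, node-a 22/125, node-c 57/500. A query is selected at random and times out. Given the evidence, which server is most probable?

node-e

Prior × likelihood for each hypothesis:
  node-e: 0.66 × 0.07 = 0.0462
  node-a: 0.15 × 0.176 = 0.0264
  node-c: 0.19 × 0.114 = 0.02166
Sum = 0.09426.
Largest term belongs to node-e, so node-e is most probable.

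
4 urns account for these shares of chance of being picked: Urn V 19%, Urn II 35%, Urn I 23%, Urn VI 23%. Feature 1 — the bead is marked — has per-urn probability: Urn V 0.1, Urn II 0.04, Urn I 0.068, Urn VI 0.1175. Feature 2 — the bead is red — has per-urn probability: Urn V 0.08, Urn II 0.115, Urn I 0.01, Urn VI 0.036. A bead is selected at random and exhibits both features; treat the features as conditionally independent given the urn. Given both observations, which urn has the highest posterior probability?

Urn II

Unnormalized posteriors (prior × likelihood):
  Urn V: 0.19 × 0.1 × 0.08 = 0.00152
  Urn II: 0.35 × 0.04 × 0.115 = 0.00161
  Urn I: 0.23 × 0.068 × 0.01 = 0.0001564
  Urn VI: 0.23 × 0.1175 × 0.036 = 0.0009729
Sum = 0.0042593.
Largest term belongs to Urn II, so Urn II is most probable.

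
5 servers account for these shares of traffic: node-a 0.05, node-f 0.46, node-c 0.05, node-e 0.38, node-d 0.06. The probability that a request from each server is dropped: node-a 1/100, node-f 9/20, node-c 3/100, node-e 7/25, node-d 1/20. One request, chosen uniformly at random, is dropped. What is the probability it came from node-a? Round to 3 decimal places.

0.002

Unnormalized posteriors (prior × likelihood):
  node-a: 0.05 × 0.01 = 0.0005
  node-f: 0.46 × 0.45 = 0.207
  node-c: 0.05 × 0.03 = 0.0015
  node-e: 0.38 × 0.28 = 0.1064
  node-d: 0.06 × 0.05 = 0.003
Normalizing constant = 0.3184.
P(node-a | evidence) = 0.0005 / 0.3184 ≈ 0.002.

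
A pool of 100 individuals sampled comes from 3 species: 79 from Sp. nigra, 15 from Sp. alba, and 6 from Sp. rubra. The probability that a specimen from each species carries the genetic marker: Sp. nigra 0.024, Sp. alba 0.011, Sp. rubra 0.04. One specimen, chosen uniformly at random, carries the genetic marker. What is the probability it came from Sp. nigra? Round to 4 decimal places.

0.8240

Prior × likelihood for each hypothesis:
  Sp. nigra: 0.79 × 0.024 = 0.01896
  Sp. alba: 0.15 × 0.011 = 0.00165
  Sp. rubra: 0.06 × 0.04 = 0.0024
Normalizing constant = 0.02301.
P(Sp. nigra | evidence) = 0.01896 / 0.02301 ≈ 0.8240.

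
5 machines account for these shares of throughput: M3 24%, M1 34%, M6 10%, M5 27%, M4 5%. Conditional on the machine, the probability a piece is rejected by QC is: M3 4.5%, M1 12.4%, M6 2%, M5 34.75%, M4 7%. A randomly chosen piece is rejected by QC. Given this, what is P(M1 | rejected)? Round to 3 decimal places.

0.277

Unnormalized posteriors (prior × likelihood):
  M3: 0.24 × 0.045 = 0.0108
  M1: 0.34 × 0.124 = 0.04216
  M6: 0.1 × 0.02 = 0.002
  M5: 0.27 × 0.3475 = 0.093825
  M4: 0.05 × 0.07 = 0.0035
Sum = 0.152285.
P(M1 | evidence) = 0.04216 / 0.152285 ≈ 0.277.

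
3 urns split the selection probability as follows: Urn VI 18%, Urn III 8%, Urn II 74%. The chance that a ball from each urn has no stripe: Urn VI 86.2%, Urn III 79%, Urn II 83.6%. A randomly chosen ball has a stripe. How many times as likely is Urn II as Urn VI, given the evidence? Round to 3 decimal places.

Taking complements, P(striped | each) = Urn VI 0.138, Urn III 0.21, Urn II 0.164.
Compute prior × likelihood for every hypothesis:
  Urn VI: 0.18 × 0.138 = 0.02484
  Urn III: 0.08 × 0.21 = 0.0168
  Urn II: 0.74 × 0.164 = 0.12136
Sum = 0.163.
The ratio is 0.12136 / 0.02484 (the normalizer cancels) = 4.886.

4.886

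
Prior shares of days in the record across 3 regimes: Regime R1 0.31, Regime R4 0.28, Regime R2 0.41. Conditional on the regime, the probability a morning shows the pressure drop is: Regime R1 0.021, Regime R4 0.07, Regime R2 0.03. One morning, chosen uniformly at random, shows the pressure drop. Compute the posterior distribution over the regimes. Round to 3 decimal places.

By Bayes' rule, posterior ∝ prior × likelihood:
  Regime R1: 0.31 × 0.021 = 0.00651
  Regime R4: 0.28 × 0.07 = 0.0196
  Regime R2: 0.41 × 0.03 = 0.0123
Normalizing constant = 0.03841.
P(Regime R1 | drop) = 0.00651/0.03841 ≈ 0.169
P(Regime R4 | drop) = 0.0196/0.03841 ≈ 0.510
P(Regime R2 | drop) = 0.0123/0.03841 ≈ 0.320

Regime R1 0.169, Regime R4 0.510, Regime R2 0.320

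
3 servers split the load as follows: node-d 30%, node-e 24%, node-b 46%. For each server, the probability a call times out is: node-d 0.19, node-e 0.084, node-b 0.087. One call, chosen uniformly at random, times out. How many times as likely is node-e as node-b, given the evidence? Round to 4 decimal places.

0.5037

Compute prior × likelihood for every hypothesis:
  node-d: 0.3 × 0.19 = 0.057
  node-e: 0.24 × 0.084 = 0.02016
  node-b: 0.46 × 0.087 = 0.04002
Total = 0.11718.
The ratio is 0.02016 / 0.04002 (the normalizer cancels) = 0.5037.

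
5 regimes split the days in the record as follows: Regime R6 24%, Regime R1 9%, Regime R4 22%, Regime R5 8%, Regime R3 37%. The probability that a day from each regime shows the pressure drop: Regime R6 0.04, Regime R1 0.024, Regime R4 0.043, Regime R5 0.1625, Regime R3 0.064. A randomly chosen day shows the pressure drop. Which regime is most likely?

Regime R3

Prior × likelihood for each hypothesis:
  Regime R6: 0.24 × 0.04 = 0.0096
  Regime R1: 0.09 × 0.024 = 0.00216
  Regime R4: 0.22 × 0.043 = 0.00946
  Regime R5: 0.08 × 0.1625 = 0.013
  Regime R3: 0.37 × 0.064 = 0.02368
Normalizing constant = 0.0579.
Largest term belongs to Regime R3, so Regime R3 is most probable.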